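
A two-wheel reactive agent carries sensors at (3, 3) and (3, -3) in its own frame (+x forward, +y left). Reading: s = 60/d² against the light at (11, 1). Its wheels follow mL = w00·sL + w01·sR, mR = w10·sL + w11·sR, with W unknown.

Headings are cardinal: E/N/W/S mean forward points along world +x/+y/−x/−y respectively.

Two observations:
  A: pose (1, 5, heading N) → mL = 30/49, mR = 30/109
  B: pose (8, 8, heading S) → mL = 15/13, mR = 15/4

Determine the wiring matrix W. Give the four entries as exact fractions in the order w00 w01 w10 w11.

0 1 1 0

obs A: pose=(1,5,N) → sL=30/109, sR=30/49, mL=30/49, mR=30/109
obs B: pose=(8,8,S) → sL=15/4, sR=15/13, mL=15/13, mR=15/4
sensor matrix S = [[30/109, 30/49], [15/4, 15/13]]; det S = -274725/138866
solve [mL_A; mL_B] = S·[w00; w01] and [mR_A; mR_B] = S·[w10; w11]:
  w00 = 0, w01 = 1, w10 = 1, w11 = 0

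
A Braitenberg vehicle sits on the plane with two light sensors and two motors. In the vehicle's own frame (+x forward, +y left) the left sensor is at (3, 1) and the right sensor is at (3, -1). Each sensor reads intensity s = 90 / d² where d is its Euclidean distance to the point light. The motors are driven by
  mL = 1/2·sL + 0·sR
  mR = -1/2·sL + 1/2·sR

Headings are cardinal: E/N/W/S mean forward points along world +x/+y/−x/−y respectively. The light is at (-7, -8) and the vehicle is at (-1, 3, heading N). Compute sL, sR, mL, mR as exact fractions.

left sensor world pos  = (-2, 6); dL² = 221
right sensor world pos = (0, 6); dR² = 245
sL = 90/221 = 90/221
sR = 90/245 = 18/49
mL = 1/2·sL + 0·sR = 45/221
mR = -1/2·sL + 1/2·sR = -216/10829

90/221 18/49 45/221 -216/10829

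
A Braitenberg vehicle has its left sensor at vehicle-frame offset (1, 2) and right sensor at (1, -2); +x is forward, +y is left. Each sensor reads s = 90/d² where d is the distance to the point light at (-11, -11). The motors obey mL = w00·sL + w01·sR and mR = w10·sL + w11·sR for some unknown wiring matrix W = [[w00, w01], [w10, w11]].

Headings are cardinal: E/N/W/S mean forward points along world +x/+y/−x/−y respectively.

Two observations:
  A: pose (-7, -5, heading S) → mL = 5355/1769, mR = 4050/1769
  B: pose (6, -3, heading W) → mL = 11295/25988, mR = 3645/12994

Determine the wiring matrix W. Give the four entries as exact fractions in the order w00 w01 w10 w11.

1 1/2 1/2 1/2

obs A: pose=(-7,-5,S) → sL=90/61, sR=90/29, mL=5355/1769, mR=4050/1769
obs B: pose=(6,-3,W) → sL=45/146, sR=45/178, mL=11295/25988, mR=3645/12994
sensor matrix S = [[90/61, 90/29], [45/146, 45/178]]; det S = -6706800/11493193
solve [mL_A; mL_B] = S·[w00; w01] and [mR_A; mR_B] = S·[w10; w11]:
  w00 = 1, w01 = 1/2, w10 = 1/2, w11 = 1/2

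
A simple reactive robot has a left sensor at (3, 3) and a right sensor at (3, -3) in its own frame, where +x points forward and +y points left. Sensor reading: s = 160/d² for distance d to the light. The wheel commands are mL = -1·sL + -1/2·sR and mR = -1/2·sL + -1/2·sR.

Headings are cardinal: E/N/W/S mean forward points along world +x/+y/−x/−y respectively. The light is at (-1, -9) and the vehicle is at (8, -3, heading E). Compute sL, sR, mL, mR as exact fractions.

left sensor world pos  = (11, 0); dL² = 225
right sensor world pos = (11, -6); dR² = 153
sL = 160/225 = 32/45
sR = 160/153 = 160/153
mL = -1·sL + -1/2·sR = -944/765
mR = -1/2·sL + -1/2·sR = -224/255

32/45 160/153 -944/765 -224/255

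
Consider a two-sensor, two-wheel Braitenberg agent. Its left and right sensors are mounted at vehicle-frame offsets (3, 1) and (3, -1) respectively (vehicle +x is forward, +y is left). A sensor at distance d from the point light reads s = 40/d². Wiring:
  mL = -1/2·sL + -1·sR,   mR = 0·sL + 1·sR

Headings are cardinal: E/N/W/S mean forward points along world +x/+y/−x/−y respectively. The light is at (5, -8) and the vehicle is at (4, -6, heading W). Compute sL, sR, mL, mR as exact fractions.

left sensor world pos  = (1, -7); dL² = 17
right sensor world pos = (1, -5); dR² = 25
sL = 40/17 = 40/17
sR = 40/25 = 8/5
mL = -1/2·sL + -1·sR = -236/85
mR = 0·sL + 1·sR = 8/5

40/17 8/5 -236/85 8/5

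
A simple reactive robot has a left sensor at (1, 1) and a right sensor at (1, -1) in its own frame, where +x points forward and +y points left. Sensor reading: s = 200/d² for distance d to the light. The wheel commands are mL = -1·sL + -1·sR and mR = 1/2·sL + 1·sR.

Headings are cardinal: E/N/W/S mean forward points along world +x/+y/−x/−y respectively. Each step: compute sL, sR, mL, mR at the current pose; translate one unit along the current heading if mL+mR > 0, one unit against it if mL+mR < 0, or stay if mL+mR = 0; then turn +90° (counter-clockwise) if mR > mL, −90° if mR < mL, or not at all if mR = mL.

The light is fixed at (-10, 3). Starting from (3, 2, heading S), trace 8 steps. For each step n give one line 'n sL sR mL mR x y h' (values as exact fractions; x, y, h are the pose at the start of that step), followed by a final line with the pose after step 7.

0 1 50/37 -87/37 137/74 3 2 S
1 200/197 200/197 -400/197 300/197 3 3 E
2 100/61 20/17 -2920/1037 2070/1037 2 3 N
3 8/5 200/121 -1968/605 1484/605 2 2 W
4 1 50/37 -87/37 137/74 3 2 S
5 200/197 200/197 -400/197 300/197 3 3 E
6 100/61 20/17 -2920/1037 2070/1037 2 3 N
7 8/5 200/121 -1968/605 1484/605 2 2 W
final 3 2 S

n=0: pose=(3,2,S); sL=1, sR=50/37; mL=-87/37, mR=137/74; mL+mR=-1/2 → advance -1; mR−mL=311/74 → turn +1·90°
n=1: pose=(3,3,E); sL=200/197, sR=200/197; mL=-400/197, mR=300/197; mL+mR=-100/197 → advance -1; mR−mL=700/197 → turn +1·90°
n=2: pose=(2,3,N); sL=100/61, sR=20/17; mL=-2920/1037, mR=2070/1037; mL+mR=-50/61 → advance -1; mR−mL=4990/1037 → turn +1·90°
n=3: pose=(2,2,W); sL=8/5, sR=200/121; mL=-1968/605, mR=1484/605; mL+mR=-4/5 → advance -1; mR−mL=3452/605 → turn +1·90°
n=4: pose=(3,2,S); sL=1, sR=50/37; mL=-87/37, mR=137/74; mL+mR=-1/2 → advance -1; mR−mL=311/74 → turn +1·90°
n=5: pose=(3,3,E); sL=200/197, sR=200/197; mL=-400/197, mR=300/197; mL+mR=-100/197 → advance -1; mR−mL=700/197 → turn +1·90°
n=6: pose=(2,3,N); sL=100/61, sR=20/17; mL=-2920/1037, mR=2070/1037; mL+mR=-50/61 → advance -1; mR−mL=4990/1037 → turn +1·90°
n=7: pose=(2,2,W); sL=8/5, sR=200/121; mL=-1968/605, mR=1484/605; mL+mR=-4/5 → advance -1; mR−mL=3452/605 → turn +1·90°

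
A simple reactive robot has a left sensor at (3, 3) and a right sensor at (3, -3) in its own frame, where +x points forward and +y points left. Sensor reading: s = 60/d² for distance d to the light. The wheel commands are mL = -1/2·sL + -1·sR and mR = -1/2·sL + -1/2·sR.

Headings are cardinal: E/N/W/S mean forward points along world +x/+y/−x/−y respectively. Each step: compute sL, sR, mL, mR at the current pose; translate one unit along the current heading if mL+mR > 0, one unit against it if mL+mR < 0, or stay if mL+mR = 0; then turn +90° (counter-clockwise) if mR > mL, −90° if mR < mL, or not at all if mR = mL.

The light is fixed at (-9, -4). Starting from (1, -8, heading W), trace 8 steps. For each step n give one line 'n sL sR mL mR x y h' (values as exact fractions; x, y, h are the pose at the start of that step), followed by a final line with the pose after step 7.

n=0: pose=(1,-8,W); sL=30/49, sR=6/5; mL=-369/245, mR=-222/245; mL+mR=-591/245 → advance -1; mR−mL=3/5 → turn +1·90°
n=1: pose=(2,-8,S); sL=12/49, sR=60/113; mL=-3618/5537, mR=-2148/5537; mL+mR=-5766/5537 → advance -1; mR−mL=30/113 → turn +1·90°
n=2: pose=(2,-7,E); sL=15/49, sR=15/58; mL=-585/1421, mR=-1605/5684; mL+mR=-3945/5684 → advance -1; mR−mL=15/116 → turn +1·90°
n=3: pose=(1,-7,N); sL=60/49, sR=60/169; mL=-8010/8281, mR=-6540/8281; mL+mR=-14550/8281 → advance -1; mR−mL=30/169 → turn +1·90°
n=4: pose=(1,-8,W); sL=30/49, sR=6/5; mL=-369/245, mR=-222/245; mL+mR=-591/245 → advance -1; mR−mL=3/5 → turn +1·90°
n=5: pose=(2,-8,S); sL=12/49, sR=60/113; mL=-3618/5537, mR=-2148/5537; mL+mR=-5766/5537 → advance -1; mR−mL=30/113 → turn +1·90°
n=6: pose=(2,-7,E); sL=15/49, sR=15/58; mL=-585/1421, mR=-1605/5684; mL+mR=-3945/5684 → advance -1; mR−mL=15/116 → turn +1·90°
n=7: pose=(1,-7,N); sL=60/49, sR=60/169; mL=-8010/8281, mR=-6540/8281; mL+mR=-14550/8281 → advance -1; mR−mL=30/169 → turn +1·90°

0 30/49 6/5 -369/245 -222/245 1 -8 W
1 12/49 60/113 -3618/5537 -2148/5537 2 -8 S
2 15/49 15/58 -585/1421 -1605/5684 2 -7 E
3 60/49 60/169 -8010/8281 -6540/8281 1 -7 N
4 30/49 6/5 -369/245 -222/245 1 -8 W
5 12/49 60/113 -3618/5537 -2148/5537 2 -8 S
6 15/49 15/58 -585/1421 -1605/5684 2 -7 E
7 60/49 60/169 -8010/8281 -6540/8281 1 -7 N
final 1 -8 W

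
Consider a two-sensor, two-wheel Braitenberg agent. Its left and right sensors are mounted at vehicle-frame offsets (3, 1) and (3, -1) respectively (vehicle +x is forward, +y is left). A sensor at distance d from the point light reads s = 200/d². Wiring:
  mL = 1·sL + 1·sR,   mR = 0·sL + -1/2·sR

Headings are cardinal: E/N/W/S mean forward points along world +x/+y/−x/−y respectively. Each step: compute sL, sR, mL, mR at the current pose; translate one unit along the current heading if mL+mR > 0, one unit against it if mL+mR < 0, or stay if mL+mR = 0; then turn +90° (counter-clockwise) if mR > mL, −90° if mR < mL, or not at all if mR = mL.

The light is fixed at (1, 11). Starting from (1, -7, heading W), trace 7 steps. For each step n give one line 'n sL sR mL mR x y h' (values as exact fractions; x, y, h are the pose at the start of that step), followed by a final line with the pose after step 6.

0 20/37 100/149 6680/5513 -50/149 1 -7 W
1 200/229 8/9 3632/2061 -4/9 0 -7 N
2 10/13 25/41 735/533 -25/82 0 -6 E
3 200/401 200/401 400/401 -100/401 1 -6 S
4 20/37 100/149 6680/5513 -50/149 1 -7 W
5 200/229 8/9 3632/2061 -4/9 0 -7 N
6 10/13 25/41 735/533 -25/82 0 -6 E
final 1 -6 S

n=0: pose=(1,-7,W); sL=20/37, sR=100/149; mL=6680/5513, mR=-50/149; mL+mR=4830/5513 → advance +1; mR−mL=-8530/5513 → turn -1·90°
n=1: pose=(0,-7,N); sL=200/229, sR=8/9; mL=3632/2061, mR=-4/9; mL+mR=2716/2061 → advance +1; mR−mL=-1516/687 → turn -1·90°
n=2: pose=(0,-6,E); sL=10/13, sR=25/41; mL=735/533, mR=-25/82; mL+mR=1145/1066 → advance +1; mR−mL=-1795/1066 → turn -1·90°
n=3: pose=(1,-6,S); sL=200/401, sR=200/401; mL=400/401, mR=-100/401; mL+mR=300/401 → advance +1; mR−mL=-500/401 → turn -1·90°
n=4: pose=(1,-7,W); sL=20/37, sR=100/149; mL=6680/5513, mR=-50/149; mL+mR=4830/5513 → advance +1; mR−mL=-8530/5513 → turn -1·90°
n=5: pose=(0,-7,N); sL=200/229, sR=8/9; mL=3632/2061, mR=-4/9; mL+mR=2716/2061 → advance +1; mR−mL=-1516/687 → turn -1·90°
n=6: pose=(0,-6,E); sL=10/13, sR=25/41; mL=735/533, mR=-25/82; mL+mR=1145/1066 → advance +1; mR−mL=-1795/1066 → turn -1·90°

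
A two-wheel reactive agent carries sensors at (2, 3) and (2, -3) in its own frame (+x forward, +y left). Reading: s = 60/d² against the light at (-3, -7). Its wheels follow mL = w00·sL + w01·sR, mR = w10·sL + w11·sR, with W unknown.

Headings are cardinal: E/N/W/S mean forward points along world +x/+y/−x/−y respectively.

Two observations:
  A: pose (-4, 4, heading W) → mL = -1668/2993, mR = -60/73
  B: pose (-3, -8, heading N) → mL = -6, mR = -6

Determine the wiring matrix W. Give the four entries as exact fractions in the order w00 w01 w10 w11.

-1/2 -1/2 -1 0

obs A: pose=(-4,4,W) → sL=60/73, sR=12/41, mL=-1668/2993, mR=-60/73
obs B: pose=(-3,-8,N) → sL=6, sR=6, mL=-6, mR=-6
sensor matrix S = [[60/73, 12/41], [6, 6]]; det S = 9504/2993
solve [mL_A; mL_B] = S·[w00; w01] and [mR_A; mR_B] = S·[w10; w11]:
  w00 = -1/2, w01 = -1/2, w10 = -1, w11 = 0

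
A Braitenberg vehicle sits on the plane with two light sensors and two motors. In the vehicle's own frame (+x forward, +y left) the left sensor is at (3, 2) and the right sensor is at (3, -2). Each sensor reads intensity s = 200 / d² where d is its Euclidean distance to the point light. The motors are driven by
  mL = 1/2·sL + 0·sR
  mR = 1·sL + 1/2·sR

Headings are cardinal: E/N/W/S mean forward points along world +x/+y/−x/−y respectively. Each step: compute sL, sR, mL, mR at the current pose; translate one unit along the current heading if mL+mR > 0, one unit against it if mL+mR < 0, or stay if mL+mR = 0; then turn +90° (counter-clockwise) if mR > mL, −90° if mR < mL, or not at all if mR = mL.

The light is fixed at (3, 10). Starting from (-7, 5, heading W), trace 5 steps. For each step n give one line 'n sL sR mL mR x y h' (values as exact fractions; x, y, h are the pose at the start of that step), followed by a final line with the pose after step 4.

n=0: pose=(-7,5,W); sL=100/109, sR=100/89; mL=50/109, mR=14350/9701; mL+mR=18800/9701 → advance +1; mR−mL=9900/9701 → turn +1·90°
n=1: pose=(-8,5,S); sL=40/29, sR=200/233; mL=20/29, mR=12220/6757; mL+mR=16880/6757 → advance +1; mR−mL=7560/6757 → turn +1·90°
n=2: pose=(-8,4,E); sL=5/2, sR=25/16; mL=5/4, mR=105/32; mL+mR=145/32 → advance +1; mR−mL=65/32 → turn +1·90°
n=3: pose=(-7,4,N); sL=200/153, sR=200/73; mL=100/153, mR=29900/11169; mL+mR=12400/3723 → advance +1; mR−mL=22600/11169 → turn +1·90°
n=4: pose=(-7,5,W); sL=100/109, sR=100/89; mL=50/109, mR=14350/9701; mL+mR=18800/9701 → advance +1; mR−mL=9900/9701 → turn +1·90°

0 100/109 100/89 50/109 14350/9701 -7 5 W
1 40/29 200/233 20/29 12220/6757 -8 5 S
2 5/2 25/16 5/4 105/32 -8 4 E
3 200/153 200/73 100/153 29900/11169 -7 4 N
4 100/109 100/89 50/109 14350/9701 -7 5 W
final -8 5 S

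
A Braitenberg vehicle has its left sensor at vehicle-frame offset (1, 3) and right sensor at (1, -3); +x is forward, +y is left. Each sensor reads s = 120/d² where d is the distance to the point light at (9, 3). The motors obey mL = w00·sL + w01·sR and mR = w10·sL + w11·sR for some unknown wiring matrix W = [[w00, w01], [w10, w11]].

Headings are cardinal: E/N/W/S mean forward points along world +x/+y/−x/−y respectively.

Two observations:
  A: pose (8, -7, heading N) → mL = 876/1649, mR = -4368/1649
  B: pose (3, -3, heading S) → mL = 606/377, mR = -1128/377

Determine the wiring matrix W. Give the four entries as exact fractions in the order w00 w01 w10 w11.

1 -1/2 -1 -1

obs A: pose=(8,-7,N) → sL=120/97, sR=24/17, mL=876/1649, mR=-4368/1649
obs B: pose=(3,-3,S) → sL=60/29, sR=12/13, mL=606/377, mR=-1128/377
sensor matrix S = [[120/97, 24/17], [60/29, 12/13]]; det S = -1105920/621673
solve [mL_A; mL_B] = S·[w00; w01] and [mR_A; mR_B] = S·[w10; w11]:
  w00 = 1, w01 = -1/2, w10 = -1, w11 = -1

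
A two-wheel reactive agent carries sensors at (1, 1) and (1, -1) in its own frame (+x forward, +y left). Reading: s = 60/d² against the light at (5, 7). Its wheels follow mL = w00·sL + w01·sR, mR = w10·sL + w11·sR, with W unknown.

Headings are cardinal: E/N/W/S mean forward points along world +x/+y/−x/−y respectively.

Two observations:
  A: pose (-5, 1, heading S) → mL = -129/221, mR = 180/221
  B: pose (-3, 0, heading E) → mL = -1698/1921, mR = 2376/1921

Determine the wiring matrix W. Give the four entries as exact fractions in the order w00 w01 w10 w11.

-1/2 -1 1 1

obs A: pose=(-5,1,S) → sL=6/13, sR=6/17, mL=-129/221, mR=180/221
obs B: pose=(-3,0,E) → sL=12/17, sR=60/113, mL=-1698/1921, mR=2376/1921
sensor matrix S = [[6/13, 6/17], [12/17, 60/113]]; det S = -1728/424541
solve [mL_A; mL_B] = S·[w00; w01] and [mR_A; mR_B] = S·[w10; w11]:
  w00 = -1/2, w01 = -1, w10 = 1, w11 = 1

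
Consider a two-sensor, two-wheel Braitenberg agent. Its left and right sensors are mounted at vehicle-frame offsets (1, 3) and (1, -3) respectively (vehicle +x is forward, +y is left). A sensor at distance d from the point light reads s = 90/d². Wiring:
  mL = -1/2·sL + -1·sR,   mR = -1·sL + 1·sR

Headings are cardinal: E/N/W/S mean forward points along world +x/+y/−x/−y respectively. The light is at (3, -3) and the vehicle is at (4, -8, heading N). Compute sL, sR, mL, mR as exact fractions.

left sensor world pos  = (1, -7); dL² = 20
right sensor world pos = (7, -7); dR² = 32
sL = 90/20 = 9/2
sR = 90/32 = 45/16
mL = -1/2·sL + -1·sR = -81/16
mR = -1·sL + 1·sR = -27/16

9/2 45/16 -81/16 -27/16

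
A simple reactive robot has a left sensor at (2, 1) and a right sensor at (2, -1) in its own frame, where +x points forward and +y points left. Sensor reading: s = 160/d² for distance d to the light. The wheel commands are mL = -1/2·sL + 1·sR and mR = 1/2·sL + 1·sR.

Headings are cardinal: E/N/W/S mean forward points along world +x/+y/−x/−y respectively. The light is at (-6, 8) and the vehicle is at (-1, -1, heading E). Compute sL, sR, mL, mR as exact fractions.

160/113 160/149 6160/16837 30000/16837

left sensor world pos  = (1, 0); dL² = 113
right sensor world pos = (1, -2); dR² = 149
sL = 160/113 = 160/113
sR = 160/149 = 160/149
mL = -1/2·sL + 1·sR = 6160/16837
mR = 1/2·sL + 1·sR = 30000/16837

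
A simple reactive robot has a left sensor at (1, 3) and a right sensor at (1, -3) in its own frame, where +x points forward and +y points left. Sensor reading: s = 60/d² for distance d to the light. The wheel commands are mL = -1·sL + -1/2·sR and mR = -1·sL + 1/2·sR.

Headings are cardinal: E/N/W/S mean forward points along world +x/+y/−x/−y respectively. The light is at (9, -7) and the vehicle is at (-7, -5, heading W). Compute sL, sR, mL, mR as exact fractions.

left sensor world pos  = (-8, -8); dL² = 290
right sensor world pos = (-8, -2); dR² = 314
sL = 60/290 = 6/29
sR = 60/314 = 30/157
mL = -1·sL + -1/2·sR = -1377/4553
mR = -1·sL + 1/2·sR = -507/4553

6/29 30/157 -1377/4553 -507/4553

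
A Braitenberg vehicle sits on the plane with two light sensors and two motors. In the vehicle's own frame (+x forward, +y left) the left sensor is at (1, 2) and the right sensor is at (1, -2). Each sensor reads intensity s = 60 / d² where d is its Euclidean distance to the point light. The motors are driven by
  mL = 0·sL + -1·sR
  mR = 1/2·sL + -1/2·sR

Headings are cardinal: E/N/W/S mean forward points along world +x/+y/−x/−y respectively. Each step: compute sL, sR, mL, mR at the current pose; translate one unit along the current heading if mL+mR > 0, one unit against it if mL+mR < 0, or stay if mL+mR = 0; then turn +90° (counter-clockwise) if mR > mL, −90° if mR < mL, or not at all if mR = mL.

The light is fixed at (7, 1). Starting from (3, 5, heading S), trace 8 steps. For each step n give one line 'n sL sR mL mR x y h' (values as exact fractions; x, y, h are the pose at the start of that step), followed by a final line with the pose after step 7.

0 60/13 4/3 -4/3 64/39 3 5 S
1 30/17 6 -6 -36/17 3 4 E
2 12/13 12/5 -12/5 -48/65 2 4 N
3 5/3 15/13 -15/13 10/39 2 3 W
4 12 60/37 -60/37 192/37 3 3 S
5 10/3 6 -6 -4/3 3 2 E
6 60/53 60/13 -60/13 -1200/689 2 2 N
7 3/2 3/2 -3/2 0 2 1 W
final 3 1 S

n=0: pose=(3,5,S); sL=60/13, sR=4/3; mL=-4/3, mR=64/39; mL+mR=4/13 → advance +1; mR−mL=116/39 → turn +1·90°
n=1: pose=(3,4,E); sL=30/17, sR=6; mL=-6, mR=-36/17; mL+mR=-138/17 → advance -1; mR−mL=66/17 → turn +1·90°
n=2: pose=(2,4,N); sL=12/13, sR=12/5; mL=-12/5, mR=-48/65; mL+mR=-204/65 → advance -1; mR−mL=108/65 → turn +1·90°
n=3: pose=(2,3,W); sL=5/3, sR=15/13; mL=-15/13, mR=10/39; mL+mR=-35/39 → advance -1; mR−mL=55/39 → turn +1·90°
n=4: pose=(3,3,S); sL=12, sR=60/37; mL=-60/37, mR=192/37; mL+mR=132/37 → advance +1; mR−mL=252/37 → turn +1·90°
n=5: pose=(3,2,E); sL=10/3, sR=6; mL=-6, mR=-4/3; mL+mR=-22/3 → advance -1; mR−mL=14/3 → turn +1·90°
n=6: pose=(2,2,N); sL=60/53, sR=60/13; mL=-60/13, mR=-1200/689; mL+mR=-4380/689 → advance -1; mR−mL=1980/689 → turn +1·90°
n=7: pose=(2,1,W); sL=3/2, sR=3/2; mL=-3/2, mR=0; mL+mR=-3/2 → advance -1; mR−mL=3/2 → turn +1·90°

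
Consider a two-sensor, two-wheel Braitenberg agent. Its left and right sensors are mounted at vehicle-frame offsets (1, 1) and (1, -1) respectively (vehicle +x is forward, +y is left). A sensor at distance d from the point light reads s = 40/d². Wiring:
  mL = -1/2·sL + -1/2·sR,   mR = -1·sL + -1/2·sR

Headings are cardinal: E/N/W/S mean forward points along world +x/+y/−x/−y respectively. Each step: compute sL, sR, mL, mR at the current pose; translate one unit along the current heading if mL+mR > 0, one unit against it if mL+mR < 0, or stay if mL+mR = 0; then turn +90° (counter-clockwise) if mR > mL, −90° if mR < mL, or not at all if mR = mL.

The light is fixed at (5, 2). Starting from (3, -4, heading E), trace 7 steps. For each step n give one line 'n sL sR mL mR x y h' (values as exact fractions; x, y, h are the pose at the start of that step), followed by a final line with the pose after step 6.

n=0: pose=(3,-4,E); sL=20/13, sR=4/5; mL=-76/65, mR=-126/65; mL+mR=-202/65 → advance -1; mR−mL=-10/13 → turn -1·90°
n=1: pose=(2,-4,S); sL=40/53, sR=8/13; mL=-472/689, mR=-732/689; mL+mR=-1204/689 → advance -1; mR−mL=-20/53 → turn -1·90°
n=2: pose=(2,-3,W); sL=10/13, sR=5/4; mL=-105/104, mR=-145/104; mL+mR=-125/52 → advance -1; mR−mL=-5/13 → turn -1·90°
n=3: pose=(3,-3,N); sL=8/5, sR=40/17; mL=-168/85, mR=-236/85; mL+mR=-404/85 → advance -1; mR−mL=-4/5 → turn -1·90°
n=4: pose=(3,-4,E); sL=20/13, sR=4/5; mL=-76/65, mR=-126/65; mL+mR=-202/65 → advance -1; mR−mL=-10/13 → turn -1·90°
n=5: pose=(2,-4,S); sL=40/53, sR=8/13; mL=-472/689, mR=-732/689; mL+mR=-1204/689 → advance -1; mR−mL=-20/53 → turn -1·90°
n=6: pose=(2,-3,W); sL=10/13, sR=5/4; mL=-105/104, mR=-145/104; mL+mR=-125/52 → advance -1; mR−mL=-5/13 → turn -1·90°

0 20/13 4/5 -76/65 -126/65 3 -4 E
1 40/53 8/13 -472/689 -732/689 2 -4 S
2 10/13 5/4 -105/104 -145/104 2 -3 W
3 8/5 40/17 -168/85 -236/85 3 -3 N
4 20/13 4/5 -76/65 -126/65 3 -4 E
5 40/53 8/13 -472/689 -732/689 2 -4 S
6 10/13 5/4 -105/104 -145/104 2 -3 W
final 3 -3 N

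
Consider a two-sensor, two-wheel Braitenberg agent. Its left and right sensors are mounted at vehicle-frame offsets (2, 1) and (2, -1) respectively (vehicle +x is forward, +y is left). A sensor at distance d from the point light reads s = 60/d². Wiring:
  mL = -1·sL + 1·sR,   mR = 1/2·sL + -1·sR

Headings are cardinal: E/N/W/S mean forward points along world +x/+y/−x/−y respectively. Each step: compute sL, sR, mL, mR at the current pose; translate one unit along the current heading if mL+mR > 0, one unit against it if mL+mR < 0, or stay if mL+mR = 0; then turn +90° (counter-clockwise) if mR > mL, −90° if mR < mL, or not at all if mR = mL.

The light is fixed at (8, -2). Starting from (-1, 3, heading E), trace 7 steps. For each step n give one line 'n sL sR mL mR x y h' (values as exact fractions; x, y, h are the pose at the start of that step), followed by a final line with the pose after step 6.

n=0: pose=(-1,3,E); sL=12/17, sR=12/13; mL=48/221, mR=-126/221; mL+mR=-6/17 → advance -1; mR−mL=-174/221 → turn -1·90°
n=1: pose=(-2,3,S); sL=2/3, sR=6/13; mL=-8/39, mR=-5/39; mL+mR=-1/3 → advance -1; mR−mL=1/13 → turn +1·90°
n=2: pose=(-2,4,E); sL=60/113, sR=60/89; mL=1440/10057, mR=-4110/10057; mL+mR=-30/113 → advance -1; mR−mL=-5550/10057 → turn -1·90°
n=3: pose=(-3,4,S); sL=15/29, sR=3/8; mL=-33/232, mR=-27/232; mL+mR=-15/58 → advance -1; mR−mL=3/116 → turn +1·90°
n=4: pose=(-3,5,E); sL=12/29, sR=20/39; mL=112/1131, mR=-346/1131; mL+mR=-6/29 → advance -1; mR−mL=-458/1131 → turn -1·90°
n=5: pose=(-4,5,S); sL=30/73, sR=30/97; mL=-720/7081, mR=-735/7081; mL+mR=-15/73 → advance -1; mR−mL=-15/7081 → turn -1·90°
n=6: pose=(-4,6,W); sL=12/49, sR=60/277; mL=-384/13573, mR=-1278/13573; mL+mR=-6/49 → advance -1; mR−mL=-894/13573 → turn -1·90°

0 12/17 12/13 48/221 -126/221 -1 3 E
1 2/3 6/13 -8/39 -5/39 -2 3 S
2 60/113 60/89 1440/10057 -4110/10057 -2 4 E
3 15/29 3/8 -33/232 -27/232 -3 4 S
4 12/29 20/39 112/1131 -346/1131 -3 5 E
5 30/73 30/97 -720/7081 -735/7081 -4 5 S
6 12/49 60/277 -384/13573 -1278/13573 -4 6 W
final -3 6 N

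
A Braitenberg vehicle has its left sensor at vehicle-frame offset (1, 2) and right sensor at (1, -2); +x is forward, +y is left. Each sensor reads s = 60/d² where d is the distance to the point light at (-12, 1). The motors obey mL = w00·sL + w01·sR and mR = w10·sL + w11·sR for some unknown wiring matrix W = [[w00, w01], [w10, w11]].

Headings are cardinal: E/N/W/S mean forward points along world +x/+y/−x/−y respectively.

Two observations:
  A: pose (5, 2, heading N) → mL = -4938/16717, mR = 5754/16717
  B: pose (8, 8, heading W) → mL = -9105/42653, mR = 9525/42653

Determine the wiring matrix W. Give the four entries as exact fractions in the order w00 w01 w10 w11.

obs A: pose=(5,2,N) → sL=60/229, sR=12/73, mL=-4938/16717, mR=5754/16717
obs B: pose=(8,8,W) → sL=30/193, sR=30/221, mL=-9105/42653, mR=9525/42653
sensor matrix S = [[60/229, 12/73], [30/193, 30/221]]; det S = 7140960/713030201
solve [mL_A; mL_B] = S·[w00; w01] and [mR_A; mR_B] = S·[w10; w11]:
  w00 = -1/2, w01 = -1, w10 = 1, w11 = 1/2

-1/2 -1 1 1/2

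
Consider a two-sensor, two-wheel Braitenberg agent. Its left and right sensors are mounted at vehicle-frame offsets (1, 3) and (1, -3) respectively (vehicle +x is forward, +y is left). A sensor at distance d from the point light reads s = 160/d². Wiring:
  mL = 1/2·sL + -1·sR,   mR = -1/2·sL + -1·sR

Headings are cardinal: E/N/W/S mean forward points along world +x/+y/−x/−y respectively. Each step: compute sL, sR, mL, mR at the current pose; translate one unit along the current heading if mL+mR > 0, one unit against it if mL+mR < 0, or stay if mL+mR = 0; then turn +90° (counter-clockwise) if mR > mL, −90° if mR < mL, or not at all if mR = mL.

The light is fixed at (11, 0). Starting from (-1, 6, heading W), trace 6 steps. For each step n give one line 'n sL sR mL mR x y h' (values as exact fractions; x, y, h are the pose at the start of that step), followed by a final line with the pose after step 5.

0 80/89 16/25 -424/2225 -2424/2225 -1 6 W
1 32/49 160/113 -6032/5537 -9648/5537 0 6 N
2 40/41 20/13 -560/533 -1080/533 0 5 E
3 160/97 160/241 3760/23377 -34800/23377 -1 5 S
4 80/89 16/25 -424/2225 -2424/2225 -1 6 W
5 32/49 160/113 -6032/5537 -9648/5537 0 6 N
final 0 5 E

n=0: pose=(-1,6,W); sL=80/89, sR=16/25; mL=-424/2225, mR=-2424/2225; mL+mR=-32/25 → advance -1; mR−mL=-80/89 → turn -1·90°
n=1: pose=(0,6,N); sL=32/49, sR=160/113; mL=-6032/5537, mR=-9648/5537; mL+mR=-320/113 → advance -1; mR−mL=-32/49 → turn -1·90°
n=2: pose=(0,5,E); sL=40/41, sR=20/13; mL=-560/533, mR=-1080/533; mL+mR=-40/13 → advance -1; mR−mL=-40/41 → turn -1·90°
n=3: pose=(-1,5,S); sL=160/97, sR=160/241; mL=3760/23377, mR=-34800/23377; mL+mR=-320/241 → advance -1; mR−mL=-160/97 → turn -1·90°
n=4: pose=(-1,6,W); sL=80/89, sR=16/25; mL=-424/2225, mR=-2424/2225; mL+mR=-32/25 → advance -1; mR−mL=-80/89 → turn -1·90°
n=5: pose=(0,6,N); sL=32/49, sR=160/113; mL=-6032/5537, mR=-9648/5537; mL+mR=-320/113 → advance -1; mR−mL=-32/49 → turn -1·90°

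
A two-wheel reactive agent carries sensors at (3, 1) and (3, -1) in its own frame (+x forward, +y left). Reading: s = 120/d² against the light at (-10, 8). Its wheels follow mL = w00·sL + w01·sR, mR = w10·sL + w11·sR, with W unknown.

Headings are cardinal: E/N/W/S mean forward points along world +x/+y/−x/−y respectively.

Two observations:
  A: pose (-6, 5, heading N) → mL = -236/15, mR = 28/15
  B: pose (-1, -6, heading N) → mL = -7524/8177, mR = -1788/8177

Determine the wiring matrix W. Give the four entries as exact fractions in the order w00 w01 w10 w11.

-1 -1/2 1/2 -1

obs A: pose=(-6,5,N) → sL=40/3, sR=24/5, mL=-236/15, mR=28/15
obs B: pose=(-1,-6,N) → sL=24/37, sR=120/221, mL=-7524/8177, mR=-1788/8177
sensor matrix S = [[40/3, 24/5], [24/37, 120/221]]; det S = 168704/40885
solve [mL_A; mL_B] = S·[w00; w01] and [mR_A; mR_B] = S·[w10; w11]:
  w00 = -1, w01 = -1/2, w10 = 1/2, w11 = -1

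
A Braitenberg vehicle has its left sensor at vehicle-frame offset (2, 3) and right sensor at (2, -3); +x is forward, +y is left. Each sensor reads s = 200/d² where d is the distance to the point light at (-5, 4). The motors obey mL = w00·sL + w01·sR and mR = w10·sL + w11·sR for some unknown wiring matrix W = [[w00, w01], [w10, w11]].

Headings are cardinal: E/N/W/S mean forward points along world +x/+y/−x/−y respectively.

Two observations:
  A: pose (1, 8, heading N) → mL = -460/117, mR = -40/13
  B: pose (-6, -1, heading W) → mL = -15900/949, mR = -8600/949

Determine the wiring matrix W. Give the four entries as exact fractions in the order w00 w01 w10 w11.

obs A: pose=(1,8,N) → sL=40/9, sR=200/117, mL=-460/117, mR=-40/13
obs B: pose=(-6,-1,W) → sL=200/73, sR=200/13, mL=-15900/949, mR=-8600/949
sensor matrix S = [[40/9, 200/117], [200/73, 200/13]]; det S = 544000/8541
solve [mL_A; mL_B] = S·[w00; w01] and [mR_A; mR_B] = S·[w10; w11]:
  w00 = -1/2, w01 = -1, w10 = -1/2, w11 = -1/2

-1/2 -1 -1/2 -1/2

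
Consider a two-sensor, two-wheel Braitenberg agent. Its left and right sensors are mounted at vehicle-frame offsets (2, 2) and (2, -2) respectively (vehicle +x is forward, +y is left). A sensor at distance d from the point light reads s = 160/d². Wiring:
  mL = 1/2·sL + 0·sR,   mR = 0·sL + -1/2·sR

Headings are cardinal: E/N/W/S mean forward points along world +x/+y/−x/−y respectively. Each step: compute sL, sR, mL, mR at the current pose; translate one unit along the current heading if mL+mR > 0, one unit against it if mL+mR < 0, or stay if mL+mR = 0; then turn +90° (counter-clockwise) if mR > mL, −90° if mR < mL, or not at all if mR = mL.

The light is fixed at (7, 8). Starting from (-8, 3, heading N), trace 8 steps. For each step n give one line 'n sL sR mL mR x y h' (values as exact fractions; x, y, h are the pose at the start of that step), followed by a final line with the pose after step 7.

0 80/149 80/89 40/149 -40/89 -8 3 N
1 32/37 160/233 16/37 -80/233 -8 2 E
2 10/13 1/2 5/13 -1/4 -7 2 S
3 160/337 160/281 80/337 -80/281 -7 1 W
4 16/25 80/73 8/25 -40/73 -6 1 N
5 160/157 160/221 80/157 -80/221 -6 0 E
6 4/5 20/37 2/5 -10/37 -5 0 S
7 160/317 32/49 80/317 -16/49 -5 -1 W
final -4 -1 N

n=0: pose=(-8,3,N); sL=80/149, sR=80/89; mL=40/149, mR=-40/89; mL+mR=-2400/13261 → advance -1; mR−mL=-9520/13261 → turn -1·90°
n=1: pose=(-8,2,E); sL=32/37, sR=160/233; mL=16/37, mR=-80/233; mL+mR=768/8621 → advance +1; mR−mL=-6688/8621 → turn -1·90°
n=2: pose=(-7,2,S); sL=10/13, sR=1/2; mL=5/13, mR=-1/4; mL+mR=7/52 → advance +1; mR−mL=-33/52 → turn -1·90°
n=3: pose=(-7,1,W); sL=160/337, sR=160/281; mL=80/337, mR=-80/281; mL+mR=-4480/94697 → advance -1; mR−mL=-49440/94697 → turn -1·90°
n=4: pose=(-6,1,N); sL=16/25, sR=80/73; mL=8/25, mR=-40/73; mL+mR=-416/1825 → advance -1; mR−mL=-1584/1825 → turn -1·90°
n=5: pose=(-6,0,E); sL=160/157, sR=160/221; mL=80/157, mR=-80/221; mL+mR=5120/34697 → advance +1; mR−mL=-30240/34697 → turn -1·90°
n=6: pose=(-5,0,S); sL=4/5, sR=20/37; mL=2/5, mR=-10/37; mL+mR=24/185 → advance +1; mR−mL=-124/185 → turn -1·90°
n=7: pose=(-5,-1,W); sL=160/317, sR=32/49; mL=80/317, mR=-16/49; mL+mR=-1152/15533 → advance -1; mR−mL=-8992/15533 → turn -1·90°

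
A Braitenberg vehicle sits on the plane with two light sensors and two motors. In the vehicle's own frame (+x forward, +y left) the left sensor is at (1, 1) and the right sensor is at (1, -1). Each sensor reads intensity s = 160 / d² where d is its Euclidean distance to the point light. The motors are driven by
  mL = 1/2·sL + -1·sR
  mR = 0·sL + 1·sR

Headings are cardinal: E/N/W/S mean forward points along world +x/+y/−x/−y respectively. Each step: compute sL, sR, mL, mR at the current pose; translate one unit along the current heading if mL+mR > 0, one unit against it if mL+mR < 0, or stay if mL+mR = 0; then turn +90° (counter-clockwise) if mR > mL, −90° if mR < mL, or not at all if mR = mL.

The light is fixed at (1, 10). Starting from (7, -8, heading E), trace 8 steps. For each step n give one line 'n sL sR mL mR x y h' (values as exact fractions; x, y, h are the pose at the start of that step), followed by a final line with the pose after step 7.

n=0: pose=(7,-8,E); sL=80/169, sR=16/41; mL=-1064/6929, mR=16/41; mL+mR=40/169 → advance +1; mR−mL=3768/6929 → turn +1·90°
n=1: pose=(8,-8,N); sL=32/65, sR=160/353; mL=-4752/22945, mR=160/353; mL+mR=16/65 → advance +1; mR−mL=15152/22945 → turn +1·90°
n=2: pose=(8,-7,W); sL=4/9, sR=40/73; mL=-214/657, mR=40/73; mL+mR=2/9 → advance +1; mR−mL=574/657 → turn +1·90°
n=3: pose=(7,-7,S); sL=160/373, sR=160/349; mL=-31760/130177, mR=160/349; mL+mR=80/373 → advance +1; mR−mL=91440/130177 → turn +1·90°
n=4: pose=(7,-8,E); sL=80/169, sR=16/41; mL=-1064/6929, mR=16/41; mL+mR=40/169 → advance +1; mR−mL=3768/6929 → turn +1·90°
n=5: pose=(8,-8,N); sL=32/65, sR=160/353; mL=-4752/22945, mR=160/353; mL+mR=16/65 → advance +1; mR−mL=15152/22945 → turn +1·90°
n=6: pose=(8,-7,W); sL=4/9, sR=40/73; mL=-214/657, mR=40/73; mL+mR=2/9 → advance +1; mR−mL=574/657 → turn +1·90°
n=7: pose=(7,-7,S); sL=160/373, sR=160/349; mL=-31760/130177, mR=160/349; mL+mR=80/373 → advance +1; mR−mL=91440/130177 → turn +1·90°

0 80/169 16/41 -1064/6929 16/41 7 -8 E
1 32/65 160/353 -4752/22945 160/353 8 -8 N
2 4/9 40/73 -214/657 40/73 8 -7 W
3 160/373 160/349 -31760/130177 160/349 7 -7 S
4 80/169 16/41 -1064/6929 16/41 7 -8 E
5 32/65 160/353 -4752/22945 160/353 8 -8 N
6 4/9 40/73 -214/657 40/73 8 -7 W
7 160/373 160/349 -31760/130177 160/349 7 -7 S
final 7 -8 E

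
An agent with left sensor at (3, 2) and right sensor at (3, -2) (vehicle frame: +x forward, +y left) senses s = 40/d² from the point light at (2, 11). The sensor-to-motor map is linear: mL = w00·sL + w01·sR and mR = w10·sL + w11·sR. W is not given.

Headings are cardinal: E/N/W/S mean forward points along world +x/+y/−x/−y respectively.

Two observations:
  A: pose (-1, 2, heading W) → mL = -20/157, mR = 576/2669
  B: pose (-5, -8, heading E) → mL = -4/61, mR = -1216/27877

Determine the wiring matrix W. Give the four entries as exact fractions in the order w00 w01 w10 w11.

obs A: pose=(-1,2,W) → sL=40/157, sR=8/17, mL=-20/157, mR=576/2669
obs B: pose=(-5,-8,E) → sL=8/61, sR=40/457, mL=-4/61, mR=-1216/27877
sensor matrix S = [[40/157, 8/17], [8/61, 40/457]]; det S = -2932736/74403713
solve [mL_A; mL_B] = S·[w00; w01] and [mR_A; mR_B] = S·[w10; w11]:
  w00 = -1/2, w01 = 0, w10 = -1, w11 = 1

-1/2 0 -1 1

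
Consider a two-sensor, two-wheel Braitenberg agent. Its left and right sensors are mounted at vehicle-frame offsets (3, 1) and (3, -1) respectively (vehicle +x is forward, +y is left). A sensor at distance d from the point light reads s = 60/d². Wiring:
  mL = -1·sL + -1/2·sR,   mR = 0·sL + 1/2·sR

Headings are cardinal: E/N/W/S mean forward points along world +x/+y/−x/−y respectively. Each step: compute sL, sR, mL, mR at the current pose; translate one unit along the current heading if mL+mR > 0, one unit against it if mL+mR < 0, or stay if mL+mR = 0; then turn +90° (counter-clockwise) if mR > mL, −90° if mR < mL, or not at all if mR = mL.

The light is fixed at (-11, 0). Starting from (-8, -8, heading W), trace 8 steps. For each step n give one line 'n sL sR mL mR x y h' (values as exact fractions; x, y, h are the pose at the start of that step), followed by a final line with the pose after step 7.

n=0: pose=(-8,-8,W); sL=20/27, sR=60/49; mL=-1790/1323, mR=30/49; mL+mR=-20/27 → advance -1; mR−mL=2600/1323 → turn +1·90°
n=1: pose=(-7,-8,S); sL=30/73, sR=6/13; mL=-609/949, mR=3/13; mL+mR=-30/73 → advance -1; mR−mL=828/949 → turn +1·90°
n=2: pose=(-7,-7,E); sL=12/17, sR=60/113; mL=-1866/1921, mR=30/113; mL+mR=-12/17 → advance -1; mR−mL=2376/1921 → turn +1·90°
n=3: pose=(-8,-7,N); sL=3, sR=15/8; mL=-63/16, mR=15/16; mL+mR=-3 → advance -1; mR−mL=39/8 → turn +1·90°
n=4: pose=(-8,-8,W); sL=20/27, sR=60/49; mL=-1790/1323, mR=30/49; mL+mR=-20/27 → advance -1; mR−mL=2600/1323 → turn +1·90°
n=5: pose=(-7,-8,S); sL=30/73, sR=6/13; mL=-609/949, mR=3/13; mL+mR=-30/73 → advance -1; mR−mL=828/949 → turn +1·90°
n=6: pose=(-7,-7,E); sL=12/17, sR=60/113; mL=-1866/1921, mR=30/113; mL+mR=-12/17 → advance -1; mR−mL=2376/1921 → turn +1·90°
n=7: pose=(-8,-7,N); sL=3, sR=15/8; mL=-63/16, mR=15/16; mL+mR=-3 → advance -1; mR−mL=39/8 → turn +1·90°

0 20/27 60/49 -1790/1323 30/49 -8 -8 W
1 30/73 6/13 -609/949 3/13 -7 -8 S
2 12/17 60/113 -1866/1921 30/113 -7 -7 E
3 3 15/8 -63/16 15/16 -8 -7 N
4 20/27 60/49 -1790/1323 30/49 -8 -8 W
5 30/73 6/13 -609/949 3/13 -7 -8 S
6 12/17 60/113 -1866/1921 30/113 -7 -7 E
7 3 15/8 -63/16 15/16 -8 -7 N
final -8 -8 W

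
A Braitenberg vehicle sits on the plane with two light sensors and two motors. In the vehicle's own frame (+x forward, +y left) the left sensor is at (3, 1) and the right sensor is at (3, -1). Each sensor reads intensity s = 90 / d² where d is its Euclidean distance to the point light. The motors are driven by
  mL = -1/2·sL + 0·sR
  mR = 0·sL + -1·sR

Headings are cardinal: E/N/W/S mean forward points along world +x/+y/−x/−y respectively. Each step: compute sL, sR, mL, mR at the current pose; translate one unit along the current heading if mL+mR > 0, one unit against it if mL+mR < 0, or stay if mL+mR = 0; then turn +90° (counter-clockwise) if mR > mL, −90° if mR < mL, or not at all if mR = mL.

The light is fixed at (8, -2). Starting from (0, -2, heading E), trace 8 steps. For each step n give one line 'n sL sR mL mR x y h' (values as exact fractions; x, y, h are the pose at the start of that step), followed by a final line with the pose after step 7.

0 45/13 45/13 -45/26 -45/13 0 -2 E
1 90/73 90/109 -45/73 -90/109 -1 -2 S
2 5/8 45/74 -5/16 -45/74 -1 -1 W
3 90/97 18/13 -45/97 -18/13 0 -1 N
4 45/13 45/13 -45/26 -45/13 0 -2 E
5 90/73 90/109 -45/73 -90/109 -1 -2 S
6 5/8 45/74 -5/16 -45/74 -1 -1 W
7 90/97 18/13 -45/97 -18/13 0 -1 N
final 0 -2 E

n=0: pose=(0,-2,E); sL=45/13, sR=45/13; mL=-45/26, mR=-45/13; mL+mR=-135/26 → advance -1; mR−mL=-45/26 → turn -1·90°
n=1: pose=(-1,-2,S); sL=90/73, sR=90/109; mL=-45/73, mR=-90/109; mL+mR=-11475/7957 → advance -1; mR−mL=-1665/7957 → turn -1·90°
n=2: pose=(-1,-1,W); sL=5/8, sR=45/74; mL=-5/16, mR=-45/74; mL+mR=-545/592 → advance -1; mR−mL=-175/592 → turn -1·90°
n=3: pose=(0,-1,N); sL=90/97, sR=18/13; mL=-45/97, mR=-18/13; mL+mR=-2331/1261 → advance -1; mR−mL=-1161/1261 → turn -1·90°
n=4: pose=(0,-2,E); sL=45/13, sR=45/13; mL=-45/26, mR=-45/13; mL+mR=-135/26 → advance -1; mR−mL=-45/26 → turn -1·90°
n=5: pose=(-1,-2,S); sL=90/73, sR=90/109; mL=-45/73, mR=-90/109; mL+mR=-11475/7957 → advance -1; mR−mL=-1665/7957 → turn -1·90°
n=6: pose=(-1,-1,W); sL=5/8, sR=45/74; mL=-5/16, mR=-45/74; mL+mR=-545/592 → advance -1; mR−mL=-175/592 → turn -1·90°
n=7: pose=(0,-1,N); sL=90/97, sR=18/13; mL=-45/97, mR=-18/13; mL+mR=-2331/1261 → advance -1; mR−mL=-1161/1261 → turn -1·90°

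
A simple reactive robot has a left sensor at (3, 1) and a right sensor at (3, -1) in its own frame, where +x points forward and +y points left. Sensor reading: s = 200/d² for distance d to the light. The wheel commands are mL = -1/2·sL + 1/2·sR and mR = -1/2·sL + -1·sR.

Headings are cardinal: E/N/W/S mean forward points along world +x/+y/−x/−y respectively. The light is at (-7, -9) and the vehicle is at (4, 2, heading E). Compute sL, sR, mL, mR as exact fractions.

10/17 25/37 55/1258 -610/629

left sensor world pos  = (7, 3); dL² = 340
right sensor world pos = (7, 1); dR² = 296
sL = 200/340 = 10/17
sR = 200/296 = 25/37
mL = -1/2·sL + 1/2·sR = 55/1258
mR = -1/2·sL + -1·sR = -610/629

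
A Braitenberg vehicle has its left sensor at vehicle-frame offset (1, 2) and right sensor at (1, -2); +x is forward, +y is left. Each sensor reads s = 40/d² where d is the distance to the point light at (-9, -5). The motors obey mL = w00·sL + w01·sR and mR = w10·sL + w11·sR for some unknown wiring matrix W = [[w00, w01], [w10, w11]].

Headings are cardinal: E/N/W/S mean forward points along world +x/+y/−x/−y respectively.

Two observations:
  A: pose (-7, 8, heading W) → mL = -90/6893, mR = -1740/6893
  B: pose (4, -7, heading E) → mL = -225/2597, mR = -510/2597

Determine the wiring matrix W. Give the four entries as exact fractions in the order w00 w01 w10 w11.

1/2 -1 -1/2 -1/2

obs A: pose=(-7,8,W) → sL=20/61, sR=20/113, mL=-90/6893, mR=-1740/6893
obs B: pose=(4,-7,E) → sL=10/49, sR=10/53, mL=-225/2597, mR=-510/2597
sensor matrix S = [[20/61, 20/113], [10/49, 10/53]]; det S = 460800/17901121
solve [mL_A; mL_B] = S·[w00; w01] and [mR_A; mR_B] = S·[w10; w11]:
  w00 = 1/2, w01 = -1, w10 = -1/2, w11 = -1/2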